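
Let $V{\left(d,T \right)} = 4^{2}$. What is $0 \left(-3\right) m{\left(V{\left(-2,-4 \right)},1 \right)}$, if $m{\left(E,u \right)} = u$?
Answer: $0$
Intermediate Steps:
$V{\left(d,T \right)} = 16$
$0 \left(-3\right) m{\left(V{\left(-2,-4 \right)},1 \right)} = 0 \left(-3\right) 1 = 0 \cdot 1 = 0$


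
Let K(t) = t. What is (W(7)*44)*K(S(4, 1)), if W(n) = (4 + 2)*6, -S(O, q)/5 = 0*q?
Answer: 0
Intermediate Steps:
S(O, q) = 0 (S(O, q) = -0*q = -5*0 = 0)
W(n) = 36 (W(n) = 6*6 = 36)
(W(7)*44)*K(S(4, 1)) = (36*44)*0 = 1584*0 = 0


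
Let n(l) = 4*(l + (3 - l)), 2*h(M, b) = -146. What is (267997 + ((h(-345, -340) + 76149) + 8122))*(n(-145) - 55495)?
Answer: -19540835185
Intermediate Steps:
h(M, b) = -73 (h(M, b) = (½)*(-146) = -73)
n(l) = 12 (n(l) = 4*3 = 12)
(267997 + ((h(-345, -340) + 76149) + 8122))*(n(-145) - 55495) = (267997 + ((-73 + 76149) + 8122))*(12 - 55495) = (267997 + (76076 + 8122))*(-55483) = (267997 + 84198)*(-55483) = 352195*(-55483) = -19540835185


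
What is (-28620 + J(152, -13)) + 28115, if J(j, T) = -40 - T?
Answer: -532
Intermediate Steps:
(-28620 + J(152, -13)) + 28115 = (-28620 + (-40 - 1*(-13))) + 28115 = (-28620 + (-40 + 13)) + 28115 = (-28620 - 27) + 28115 = -28647 + 28115 = -532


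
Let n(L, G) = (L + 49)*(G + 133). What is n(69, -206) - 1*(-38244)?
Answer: 29630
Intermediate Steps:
n(L, G) = (49 + L)*(133 + G)
n(69, -206) - 1*(-38244) = (6517 + 49*(-206) + 133*69 - 206*69) - 1*(-38244) = (6517 - 10094 + 9177 - 14214) + 38244 = -8614 + 38244 = 29630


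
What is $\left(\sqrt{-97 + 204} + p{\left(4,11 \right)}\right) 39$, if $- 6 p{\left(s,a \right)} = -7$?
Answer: $\frac{91}{2} + 39 \sqrt{107} \approx 448.92$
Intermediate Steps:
$p{\left(s,a \right)} = \frac{7}{6}$ ($p{\left(s,a \right)} = \left(- \frac{1}{6}\right) \left(-7\right) = \frac{7}{6}$)
$\left(\sqrt{-97 + 204} + p{\left(4,11 \right)}\right) 39 = \left(\sqrt{-97 + 204} + \frac{7}{6}\right) 39 = \left(\sqrt{107} + \frac{7}{6}\right) 39 = \left(\frac{7}{6} + \sqrt{107}\right) 39 = \frac{91}{2} + 39 \sqrt{107}$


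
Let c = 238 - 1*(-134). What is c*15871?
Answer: 5904012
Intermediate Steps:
c = 372 (c = 238 + 134 = 372)
c*15871 = 372*15871 = 5904012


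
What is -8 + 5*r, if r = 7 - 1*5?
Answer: 2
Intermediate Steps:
r = 2 (r = 7 - 5 = 2)
-8 + 5*r = -8 + 5*2 = -8 + 10 = 2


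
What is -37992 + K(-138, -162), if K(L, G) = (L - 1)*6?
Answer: -38826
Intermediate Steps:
K(L, G) = -6 + 6*L (K(L, G) = (-1 + L)*6 = -6 + 6*L)
-37992 + K(-138, -162) = -37992 + (-6 + 6*(-138)) = -37992 + (-6 - 828) = -37992 - 834 = -38826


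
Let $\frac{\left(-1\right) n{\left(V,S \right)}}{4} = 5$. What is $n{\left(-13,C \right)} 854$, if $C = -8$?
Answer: $-17080$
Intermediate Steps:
$n{\left(V,S \right)} = -20$ ($n{\left(V,S \right)} = \left(-4\right) 5 = -20$)
$n{\left(-13,C \right)} 854 = \left(-20\right) 854 = -17080$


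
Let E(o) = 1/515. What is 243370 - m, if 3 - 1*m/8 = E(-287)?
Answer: 125323198/515 ≈ 2.4335e+5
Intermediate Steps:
E(o) = 1/515
m = 12352/515 (m = 24 - 8*1/515 = 24 - 8/515 = 12352/515 ≈ 23.984)
243370 - m = 243370 - 1*12352/515 = 243370 - 12352/515 = 125323198/515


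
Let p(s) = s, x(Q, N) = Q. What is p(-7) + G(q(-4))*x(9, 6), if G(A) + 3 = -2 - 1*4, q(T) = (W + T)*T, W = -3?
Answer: -88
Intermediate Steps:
q(T) = T*(-3 + T) (q(T) = (-3 + T)*T = T*(-3 + T))
G(A) = -9 (G(A) = -3 + (-2 - 1*4) = -3 + (-2 - 4) = -3 - 6 = -9)
p(-7) + G(q(-4))*x(9, 6) = -7 - 9*9 = -7 - 81 = -88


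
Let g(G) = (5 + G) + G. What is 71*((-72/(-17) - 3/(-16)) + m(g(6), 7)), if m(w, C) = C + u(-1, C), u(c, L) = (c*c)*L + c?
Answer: 336469/272 ≈ 1237.0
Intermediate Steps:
u(c, L) = c + L*c² (u(c, L) = c²*L + c = L*c² + c = c + L*c²)
g(G) = 5 + 2*G
m(w, C) = -1 + 2*C (m(w, C) = C - (1 + C*(-1)) = C - (1 - C) = C + (-1 + C) = -1 + 2*C)
71*((-72/(-17) - 3/(-16)) + m(g(6), 7)) = 71*((-72/(-17) - 3/(-16)) + (-1 + 2*7)) = 71*((-72*(-1/17) - 3*(-1/16)) + (-1 + 14)) = 71*((72/17 + 3/16) + 13) = 71*(1203/272 + 13) = 71*(4739/272) = 336469/272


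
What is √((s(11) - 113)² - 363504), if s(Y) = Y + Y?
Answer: I*√355223 ≈ 596.01*I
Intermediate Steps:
s(Y) = 2*Y
√((s(11) - 113)² - 363504) = √((2*11 - 113)² - 363504) = √((22 - 113)² - 363504) = √((-91)² - 363504) = √(8281 - 363504) = √(-355223) = I*√355223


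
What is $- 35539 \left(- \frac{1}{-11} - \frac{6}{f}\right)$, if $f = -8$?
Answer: $- \frac{1314943}{44} \approx -29885.0$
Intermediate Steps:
$- 35539 \left(- \frac{1}{-11} - \frac{6}{f}\right) = - 35539 \left(- \frac{1}{-11} - \frac{6}{-8}\right) = - 35539 \left(\left(-1\right) \left(- \frac{1}{11}\right) - - \frac{3}{4}\right) = - 35539 \left(\frac{1}{11} + \frac{3}{4}\right) = \left(-35539\right) \frac{37}{44} = - \frac{1314943}{44}$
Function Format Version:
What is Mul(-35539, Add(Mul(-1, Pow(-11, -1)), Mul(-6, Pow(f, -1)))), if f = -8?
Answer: Rational(-1314943, 44) ≈ -29885.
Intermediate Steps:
Mul(-35539, Add(Mul(-1, Pow(-11, -1)), Mul(-6, Pow(f, -1)))) = Mul(-35539, Add(Mul(-1, Pow(-11, -1)), Mul(-6, Pow(-8, -1)))) = Mul(-35539, Add(Mul(-1, Rational(-1, 11)), Mul(-6, Rational(-1, 8)))) = Mul(-35539, Add(Rational(1, 11), Rational(3, 4))) = Mul(-35539, Rational(37, 44)) = Rational(-1314943, 44)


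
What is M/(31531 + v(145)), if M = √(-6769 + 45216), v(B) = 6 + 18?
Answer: √38447/31555 ≈ 0.0062139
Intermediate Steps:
v(B) = 24
M = √38447 ≈ 196.08
M/(31531 + v(145)) = √38447/(31531 + 24) = √38447/31555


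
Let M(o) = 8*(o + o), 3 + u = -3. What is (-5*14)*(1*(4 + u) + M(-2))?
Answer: 2380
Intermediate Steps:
u = -6 (u = -3 - 3 = -6)
M(o) = 16*o (M(o) = 8*(2*o) = 16*o)
(-5*14)*(1*(4 + u) + M(-2)) = (-5*14)*(1*(4 - 6) + 16*(-2)) = -70*(1*(-2) - 32) = -70*(-2 - 32) = -70*(-34) = 2380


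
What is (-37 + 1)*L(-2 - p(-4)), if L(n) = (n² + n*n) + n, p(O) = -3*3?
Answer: -3780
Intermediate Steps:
p(O) = -9
L(n) = n + 2*n² (L(n) = (n² + n²) + n = 2*n² + n = n + 2*n²)
(-37 + 1)*L(-2 - p(-4)) = (-37 + 1)*((-2 - 1*(-9))*(1 + 2*(-2 - 1*(-9)))) = -36*(-2 + 9)*(1 + 2*(-2 + 9)) = -252*(1 + 2*7) = -252*(1 + 14) = -252*15 = -36*105 = -3780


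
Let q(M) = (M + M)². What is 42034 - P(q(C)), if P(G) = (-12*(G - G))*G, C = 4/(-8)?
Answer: 42034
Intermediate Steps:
C = -½ (C = 4*(-⅛) = -½ ≈ -0.50000)
q(M) = 4*M² (q(M) = (2*M)² = 4*M²)
P(G) = 0 (P(G) = (-12*0)*G = (-3*0)*G = 0*G = 0)
42034 - P(q(C)) = 42034 - 1*0 = 42034 + 0 = 42034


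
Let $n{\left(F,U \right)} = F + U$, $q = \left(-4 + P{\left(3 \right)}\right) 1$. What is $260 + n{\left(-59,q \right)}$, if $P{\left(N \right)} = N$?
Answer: $200$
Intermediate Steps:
$q = -1$ ($q = \left(-4 + 3\right) 1 = \left(-1\right) 1 = -1$)
$260 + n{\left(-59,q \right)} = 260 - 60 = 200$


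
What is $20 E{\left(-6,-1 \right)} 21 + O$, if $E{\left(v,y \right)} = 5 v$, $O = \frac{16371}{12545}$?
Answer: $- \frac{158050629}{12545} \approx -12599.0$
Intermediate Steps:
$O = \frac{16371}{12545}$ ($O = 16371 \cdot \frac{1}{12545} = \frac{16371}{12545} \approx 1.305$)
$20 E{\left(-6,-1 \right)} 21 + O = 20 \cdot 5 \left(-6\right) 21 + \frac{16371}{12545} = 20 \left(-30\right) 21 + \frac{16371}{12545} = \left(-600\right) 21 + \frac{16371}{12545} = -12600 + \frac{16371}{12545} = - \frac{158050629}{12545}$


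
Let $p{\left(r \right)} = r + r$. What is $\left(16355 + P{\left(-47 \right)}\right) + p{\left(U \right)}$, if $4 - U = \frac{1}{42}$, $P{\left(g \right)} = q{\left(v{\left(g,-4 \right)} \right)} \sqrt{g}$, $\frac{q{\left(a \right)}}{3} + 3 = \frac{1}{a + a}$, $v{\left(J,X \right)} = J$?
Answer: $\frac{343622}{21} - \frac{849 i \sqrt{47}}{94} \approx 16363.0 - 61.92 i$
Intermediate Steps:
$q{\left(a \right)} = -9 + \frac{3}{2 a}$ ($q{\left(a \right)} = -9 + \frac{3}{a + a} = -9 + \frac{3}{2 a}$)
$P{\left(g \right)} = \sqrt{g} \left(-9 + \frac{3}{2 g}\right)$ ($P{\left(g \right)} = \left(-9 + \frac{3}{2 g}\right) \sqrt{g} = \sqrt{g} \left(-9 + \frac{3}{2 g}\right)$)
$U = \frac{167}{42}$ ($U = 4 - \frac{1}{42} = \frac{167}{42} \approx 3.9762$)
$p{\left(r \right)} = 2 r$
$\left(16355 + P{\left(-47 \right)}\right) + p{\left(U \right)} = \left(16355 + \frac{3 \left(1 - -282\right)}{2 i \sqrt{47}}\right) + 2 \cdot \frac{167}{42} = \left(16355 + \frac{3 \left(- \frac{i \sqrt{47}}{47}\right) \left(1 + 282\right)}{2}\right) + \frac{167}{21} = \left(16355 + \frac{3}{2} \left(- \frac{i \sqrt{47}}{47}\right) 283\right) + \frac{167}{21} = \left(16355 - \frac{849 i \sqrt{47}}{94}\right) + \frac{167}{21} = \frac{343622}{21} - \frac{849 i \sqrt{47}}{94}$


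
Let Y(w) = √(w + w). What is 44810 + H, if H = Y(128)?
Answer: 44826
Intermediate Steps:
Y(w) = √2*√w (Y(w) = √(2*w) = √2*√w)
H = 16 (H = √2*√128 = √2*(8*√2) = 16)
44810 + H = 44810 + 16 = 44826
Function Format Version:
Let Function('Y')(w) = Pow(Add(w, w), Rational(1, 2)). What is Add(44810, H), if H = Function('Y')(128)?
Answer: 44826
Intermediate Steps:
Function('Y')(w) = Mul(Pow(2, Rational(1, 2)), Pow(w, Rational(1, 2))) (Function('Y')(w) = Pow(Mul(2, w), Rational(1, 2)) = Mul(Pow(2, Rational(1, 2)), Pow(w, Rational(1, 2))))
H = 16 (H = Mul(Pow(2, Rational(1, 2)), Pow(128, Rational(1, 2))) = Mul(Pow(2, Rational(1, 2)), Mul(8, Pow(2, Rational(1, 2)))) = 16)
Add(44810, H) = Add(44810, 16) = 44826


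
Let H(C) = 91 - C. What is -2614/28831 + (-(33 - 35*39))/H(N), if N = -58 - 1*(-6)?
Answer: 314290/34073 ≈ 9.2240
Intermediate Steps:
N = -52 (N = -58 + 6 = -52)
-2614/28831 + (-(33 - 35*39))/H(N) = -2614/28831 + (-(33 - 35*39))/(91 - 1*(-52)) = -2614*1/28831 + (-(33 - 1365))/(91 + 52) = -2614/28831 - 1*(-1332)/143 = -2614/28831 + 1332*(1/143) = -2614/28831 + 1332/143 = 314290/34073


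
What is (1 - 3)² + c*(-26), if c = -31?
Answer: 810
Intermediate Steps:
(1 - 3)² + c*(-26) = (1 - 3)² - 31*(-26) = (-2)² + 806 = 4 + 806 = 810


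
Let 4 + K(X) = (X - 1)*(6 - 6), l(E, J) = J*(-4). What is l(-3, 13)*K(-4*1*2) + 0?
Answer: 208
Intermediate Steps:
l(E, J) = -4*J
K(X) = -4 (K(X) = -4 + (X - 1)*(6 - 6) = -4 + (-1 + X)*0 = -4 + 0 = -4)
l(-3, 13)*K(-4*1*2) + 0 = -4*13*(-4) + 0 = -52*(-4) + 0 = 208 + 0 = 208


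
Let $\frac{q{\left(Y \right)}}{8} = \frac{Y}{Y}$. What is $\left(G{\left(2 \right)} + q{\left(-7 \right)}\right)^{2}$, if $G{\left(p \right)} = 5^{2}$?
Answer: $1089$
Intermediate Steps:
$G{\left(p \right)} = 25$
$q{\left(Y \right)} = 8$ ($q{\left(Y \right)} = 8 \frac{Y}{Y} = 8 \cdot 1 = 8$)
$\left(G{\left(2 \right)} + q{\left(-7 \right)}\right)^{2} = \left(25 + 8\right)^{2} = 33^{2} = 1089$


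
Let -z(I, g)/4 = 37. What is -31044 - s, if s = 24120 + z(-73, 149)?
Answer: -55016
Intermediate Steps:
z(I, g) = -148 (z(I, g) = -4*37 = -148)
s = 23972 (s = 24120 - 148 = 23972)
-31044 - s = -31044 - 1*23972 = -31044 - 23972 = -55016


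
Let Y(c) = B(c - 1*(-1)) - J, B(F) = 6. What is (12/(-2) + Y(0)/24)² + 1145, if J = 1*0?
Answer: 18849/16 ≈ 1178.1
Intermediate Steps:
J = 0
Y(c) = 6 (Y(c) = 6 - 1*0 = 6 + 0 = 6)
(12/(-2) + Y(0)/24)² + 1145 = (12/(-2) + 6/24)² + 1145 = (12*(-½) + 6*(1/24))² + 1145 = (-6 + ¼)² + 1145 = (-23/4)² + 1145 = 529/16 + 1145 = 18849/16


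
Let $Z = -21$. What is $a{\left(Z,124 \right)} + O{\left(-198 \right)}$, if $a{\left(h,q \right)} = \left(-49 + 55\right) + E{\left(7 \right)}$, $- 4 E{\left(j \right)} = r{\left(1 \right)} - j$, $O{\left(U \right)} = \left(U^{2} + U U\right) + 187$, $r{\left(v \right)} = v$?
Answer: $\frac{157205}{2} \approx 78603.0$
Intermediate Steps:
$O{\left(U \right)} = 187 + 2 U^{2}$ ($O{\left(U \right)} = \left(U^{2} + U^{2}\right) + 187 = 2 U^{2} + 187 = 187 + 2 U^{2}$)
$E{\left(j \right)} = - \frac{1}{4} + \frac{j}{4}$ ($E{\left(j \right)} = - \frac{1 - j}{4} = - \frac{1}{4} + \frac{j}{4}$)
$a{\left(h,q \right)} = \frac{15}{2}$ ($a{\left(h,q \right)} = \left(-49 + 55\right) + \left(- \frac{1}{4} + \frac{1}{4} \cdot 7\right) = 6 + \left(- \frac{1}{4} + \frac{7}{4}\right) = 6 + \frac{3}{2} = \frac{15}{2}$)
$a{\left(Z,124 \right)} + O{\left(-198 \right)} = \frac{15}{2} + \left(187 + 2 \left(-198\right)^{2}\right) = \frac{15}{2} + \left(187 + 2 \cdot 39204\right) = \frac{15}{2} + \left(187 + 78408\right) = \frac{15}{2} + 78595 = \frac{157205}{2}$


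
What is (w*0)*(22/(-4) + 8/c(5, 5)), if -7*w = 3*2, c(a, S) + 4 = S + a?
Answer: 0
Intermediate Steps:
c(a, S) = -4 + S + a (c(a, S) = -4 + (S + a) = -4 + S + a)
w = -6/7 (w = -3*2/7 = -1/7*6 = -6/7 ≈ -0.85714)
(w*0)*(22/(-4) + 8/c(5, 5)) = (-6/7*0)*(22/(-4) + 8/(-4 + 5 + 5)) = 0*(22*(-1/4) + 8/6) = 0*(-11/2 + 8*(1/6)) = 0*(-11/2 + 4/3) = 0*(-25/6) = 0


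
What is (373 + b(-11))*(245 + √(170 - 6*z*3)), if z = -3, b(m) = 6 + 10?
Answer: 95305 + 1556*√14 ≈ 1.0113e+5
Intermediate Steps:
b(m) = 16
(373 + b(-11))*(245 + √(170 - 6*z*3)) = (373 + 16)*(245 + √(170 - 6*(-3)*3)) = 389*(245 + √(170 + 18*3)) = 389*(245 + √(170 + 54)) = 389*(245 + √224) = 389*(245 + 4*√14) = 95305 + 1556*√14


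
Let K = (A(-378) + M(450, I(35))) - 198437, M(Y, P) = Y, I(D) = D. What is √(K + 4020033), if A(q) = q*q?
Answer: √3964930 ≈ 1991.2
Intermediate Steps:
A(q) = q²
K = -55103 (K = ((-378)² + 450) - 198437 = (142884 + 450) - 198437 = 143334 - 198437 = -55103)
√(K + 4020033) = √(-55103 + 4020033) = √3964930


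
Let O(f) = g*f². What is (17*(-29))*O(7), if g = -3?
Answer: 72471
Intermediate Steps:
O(f) = -3*f²
(17*(-29))*O(7) = (17*(-29))*(-3*7²) = -(-1479)*49 = -493*(-147) = 72471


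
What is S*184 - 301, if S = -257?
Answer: -47589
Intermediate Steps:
S*184 - 301 = -257*184 - 301 = -47288 - 301 = -47589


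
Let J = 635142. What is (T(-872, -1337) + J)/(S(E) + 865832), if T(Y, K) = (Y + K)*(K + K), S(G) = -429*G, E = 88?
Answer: 74341/9410 ≈ 7.9002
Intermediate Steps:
T(Y, K) = 2*K*(K + Y) (T(Y, K) = (K + Y)*(2*K) = 2*K*(K + Y))
(T(-872, -1337) + J)/(S(E) + 865832) = (2*(-1337)*(-1337 - 872) + 635142)/(-429*88 + 865832) = (2*(-1337)*(-2209) + 635142)/(-37752 + 865832) = (5906866 + 635142)/828080 = 6542008*(1/828080) = 74341/9410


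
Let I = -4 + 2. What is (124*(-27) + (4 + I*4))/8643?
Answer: -3352/8643 ≈ -0.38783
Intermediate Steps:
I = -2
(124*(-27) + (4 + I*4))/8643 = (124*(-27) + (4 - 2*4))/8643 = (-3348 + (4 - 8))*(1/8643) = (-3348 - 4)*(1/8643) = -3352*1/8643 = -3352/8643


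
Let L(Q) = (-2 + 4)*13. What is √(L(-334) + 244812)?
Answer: √244838 ≈ 494.81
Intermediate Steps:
L(Q) = 26 (L(Q) = 2*13 = 26)
√(L(-334) + 244812) = √(26 + 244812) = √244838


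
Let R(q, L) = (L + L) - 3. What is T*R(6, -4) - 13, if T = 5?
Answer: -68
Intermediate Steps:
R(q, L) = -3 + 2*L (R(q, L) = 2*L - 3 = -3 + 2*L)
T*R(6, -4) - 13 = 5*(-3 + 2*(-4)) - 13 = 5*(-3 - 8) - 13 = 5*(-11) - 13 = -55 - 13 = -68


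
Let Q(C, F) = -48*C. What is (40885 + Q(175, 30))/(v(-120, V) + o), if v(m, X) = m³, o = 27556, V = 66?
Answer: -32485/1700444 ≈ -0.019104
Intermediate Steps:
(40885 + Q(175, 30))/(v(-120, V) + o) = (40885 - 48*175)/((-120)³ + 27556) = (40885 - 8400)/(-1728000 + 27556) = 32485/(-1700444) = 32485*(-1/1700444) = -32485/1700444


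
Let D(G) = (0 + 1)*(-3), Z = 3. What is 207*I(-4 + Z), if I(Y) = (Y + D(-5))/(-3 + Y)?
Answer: 207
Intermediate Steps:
D(G) = -3 (D(G) = 1*(-3) = -3)
I(Y) = 1 (I(Y) = (Y - 3)/(-3 + Y) = (-3 + Y)/(-3 + Y) = 1)
207*I(-4 + Z) = 207*1 = 207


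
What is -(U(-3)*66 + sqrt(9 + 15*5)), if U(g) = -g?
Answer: -198 - 2*sqrt(21) ≈ -207.17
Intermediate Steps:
-(U(-3)*66 + sqrt(9 + 15*5)) = -(-1*(-3)*66 + sqrt(9 + 15*5)) = -(3*66 + sqrt(9 + 75)) = -(198 + sqrt(84)) = -(198 + 2*sqrt(21)) = -198 - 2*sqrt(21)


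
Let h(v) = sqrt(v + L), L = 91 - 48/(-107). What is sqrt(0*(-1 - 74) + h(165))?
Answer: 2*107**(3/4)*1715**(1/4)/107 ≈ 4.0018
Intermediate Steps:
L = 9785/107 (L = 91 - 48*(-1)/107 = 91 - 1*(-48/107) = 91 + 48/107 = 9785/107 ≈ 91.449)
h(v) = sqrt(9785/107 + v) (h(v) = sqrt(v + 9785/107) = sqrt(9785/107 + v))
sqrt(0*(-1 - 74) + h(165)) = sqrt(0*(-1 - 74) + sqrt(1046995 + 11449*165)/107) = sqrt(0*(-75) + sqrt(1046995 + 1889085)/107) = sqrt(0 + sqrt(2936080)/107) = sqrt(0 + (28*sqrt(3745))/107) = sqrt(0 + 28*sqrt(3745)/107) = sqrt(28*sqrt(3745)/107) = 2*5**(1/4)*749**(3/4)/107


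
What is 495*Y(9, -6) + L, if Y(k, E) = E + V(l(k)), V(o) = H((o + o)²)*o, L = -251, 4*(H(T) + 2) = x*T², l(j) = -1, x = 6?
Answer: -14111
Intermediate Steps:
H(T) = -2 + 3*T²/2 (H(T) = -2 + (6*T²)/4 = -2 + 3*T²/2)
V(o) = o*(-2 + 24*o⁴) (V(o) = (-2 + 3*((o + o)²)²/2)*o = (-2 + 3*((2*o)²)²/2)*o = (-2 + 3*(4*o²)²/2)*o = (-2 + 3*(16*o⁴)/2)*o = (-2 + 24*o⁴)*o = o*(-2 + 24*o⁴))
Y(k, E) = -22 + E (Y(k, E) = E + (-2*(-1) + 24*(-1)⁵) = E + (2 + 24*(-1)) = E + (2 - 24) = E - 22 = -22 + E)
495*Y(9, -6) + L = 495*(-22 - 6) - 251 = 495*(-28) - 251 = -13860 - 251 = -14111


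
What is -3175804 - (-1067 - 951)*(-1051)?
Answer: -5296722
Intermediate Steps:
-3175804 - (-1067 - 951)*(-1051) = -3175804 - (-2018)*(-1051) = -3175804 - 1*2120918 = -3175804 - 2120918 = -5296722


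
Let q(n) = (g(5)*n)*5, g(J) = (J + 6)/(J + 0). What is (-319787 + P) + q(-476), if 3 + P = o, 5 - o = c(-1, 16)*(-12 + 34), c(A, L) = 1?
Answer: -325043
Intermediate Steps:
g(J) = (6 + J)/J
o = -17 (o = 5 - (-12 + 34) = 5 - 22 = -17)
P = -20 (P = -3 - 17 = -20)
q(n) = 11*n (q(n) = (((6 + 5)/5)*n)*5 = (((⅕)*11)*n)*5 = (11*n/5)*5 = 11*n)
(-319787 + P) + q(-476) = (-319787 - 20) + 11*(-476) = -319807 - 5236 = -325043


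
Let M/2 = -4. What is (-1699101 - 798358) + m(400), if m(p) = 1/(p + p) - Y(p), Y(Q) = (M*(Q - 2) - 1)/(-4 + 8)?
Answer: -1997330199/800 ≈ -2.4967e+6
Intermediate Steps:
M = -8 (M = 2*(-4) = -8)
Y(Q) = 15/4 - 2*Q (Y(Q) = (-8*(Q - 2) - 1)/(-4 + 8) = (-8*(-2 + Q) - 1)/4 = ((16 - 8*Q) - 1)*(1/4) = (15 - 8*Q)*(1/4) = 15/4 - 2*Q)
m(p) = -15/4 + 1/(2*p) + 2*p (m(p) = 1/(p + p) - (15/4 - 2*p) = 1/(2*p) + (-15/4 + 2*p) = -15/4 + 1/(2*p) + 2*p)
(-1699101 - 798358) + m(400) = (-1699101 - 798358) + (1/4)*(2 + 400*(-15 + 8*400))/400 = -2497459 + (1/4)*(1/400)*(2 + 400*(-15 + 3200)) = -2497459 + (1/4)*(1/400)*(2 + 400*3185) = -2497459 + (1/4)*(1/400)*(2 + 1274000) = -2497459 + (1/4)*(1/400)*1274002 = -2497459 + 637001/800 = -1997330199/800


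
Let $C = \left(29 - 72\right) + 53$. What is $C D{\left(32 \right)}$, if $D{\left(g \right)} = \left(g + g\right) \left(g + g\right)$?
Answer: $40960$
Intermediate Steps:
$D{\left(g \right)} = 4 g^{2}$ ($D{\left(g \right)} = 2 g 2 g = 4 g^{2}$)
$C = 10$ ($C = -43 + 53 = 10$)
$C D{\left(32 \right)} = 10 \cdot 4 \cdot 32^{2} = 10 \cdot 4 \cdot 1024 = 10 \cdot 4096 = 40960$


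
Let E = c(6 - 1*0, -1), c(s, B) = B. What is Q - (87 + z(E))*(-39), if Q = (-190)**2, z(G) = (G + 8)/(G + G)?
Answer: 78713/2 ≈ 39357.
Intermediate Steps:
E = -1
z(G) = (8 + G)/(2*G) (z(G) = (8 + G)/((2*G)) = (8 + G)*(1/(2*G)) = (8 + G)/(2*G))
Q = 36100
Q - (87 + z(E))*(-39) = 36100 - (87 + (1/2)*(8 - 1)/(-1))*(-39) = 36100 - (87 + (1/2)*(-1)*7)*(-39) = 36100 - (87 - 7/2)*(-39) = 36100 - 167*(-39)/2 = 36100 - 1*(-6513/2) = 36100 + 6513/2 = 78713/2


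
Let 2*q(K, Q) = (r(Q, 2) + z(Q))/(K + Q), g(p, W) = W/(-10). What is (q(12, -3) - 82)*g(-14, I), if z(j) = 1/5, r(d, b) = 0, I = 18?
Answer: 7379/50 ≈ 147.58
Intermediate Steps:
z(j) = ⅕
g(p, W) = -W/10 (g(p, W) = W*(-⅒) = -W/10)
q(K, Q) = 1/(10*(K + Q)) (q(K, Q) = ((0 + ⅕)/(K + Q))/2 = (1/(5*(K + Q)))/2 = 1/(10*(K + Q)))
(q(12, -3) - 82)*g(-14, I) = (1/(10*(12 - 3)) - 82)*(-⅒*18) = ((⅒)/9 - 82)*(-9/5) = ((⅒)*(⅑) - 82)*(-9/5) = (1/90 - 82)*(-9/5) = -7379/90*(-9/5) = 7379/50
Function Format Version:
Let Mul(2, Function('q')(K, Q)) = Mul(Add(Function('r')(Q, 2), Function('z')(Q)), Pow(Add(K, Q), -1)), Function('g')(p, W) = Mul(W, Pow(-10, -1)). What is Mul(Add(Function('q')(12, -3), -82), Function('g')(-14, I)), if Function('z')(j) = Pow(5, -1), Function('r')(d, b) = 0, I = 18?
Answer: Rational(7379, 50) ≈ 147.58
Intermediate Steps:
Function('z')(j) = Rational(1, 5)
Function('g')(p, W) = Mul(Rational(-1, 10), W) (Function('g')(p, W) = Mul(W, Rational(-1, 10)) = Mul(Rational(-1, 10), W))
Function('q')(K, Q) = Mul(Rational(1, 10), Pow(Add(K, Q), -1)) (Function('q')(K, Q) = Mul(Rational(1, 2), Mul(Add(0, Rational(1, 5)), Pow(Add(K, Q), -1))) = Mul(Rational(1, 2), Mul(Rational(1, 5), Pow(Add(K, Q), -1))) = Mul(Rational(1, 10), Pow(Add(K, Q), -1)))
Mul(Add(Function('q')(12, -3), -82), Function('g')(-14, I)) = Mul(Add(Mul(Rational(1, 10), Pow(Add(12, -3), -1)), -82), Mul(Rational(-1, 10), 18)) = Mul(Add(Mul(Rational(1, 10), Pow(9, -1)), -82), Rational(-9, 5)) = Mul(Add(Mul(Rational(1, 10), Rational(1, 9)), -82), Rational(-9, 5)) = Mul(Add(Rational(1, 90), -82), Rational(-9, 5)) = Mul(Rational(-7379, 90), Rational(-9, 5)) = Rational(7379, 50)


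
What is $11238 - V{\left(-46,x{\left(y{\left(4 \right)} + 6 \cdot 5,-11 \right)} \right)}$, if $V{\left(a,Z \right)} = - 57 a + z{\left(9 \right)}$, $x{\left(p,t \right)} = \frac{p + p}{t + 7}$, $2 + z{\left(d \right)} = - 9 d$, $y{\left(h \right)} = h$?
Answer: $8699$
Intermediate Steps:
$z{\left(d \right)} = -2 - 9 d$
$x{\left(p,t \right)} = \frac{2 p}{7 + t}$
$V{\left(a,Z \right)} = -83 - 57 a$ ($V{\left(a,Z \right)} = - 57 a - 83 = -83 - 57 a$)
$11238 - V{\left(-46,x{\left(y{\left(4 \right)} + 6 \cdot 5,-11 \right)} \right)} = 11238 - \left(-83 - -2622\right) = 11238 - \left(-83 + 2622\right) = 11238 - 2539 = 8699$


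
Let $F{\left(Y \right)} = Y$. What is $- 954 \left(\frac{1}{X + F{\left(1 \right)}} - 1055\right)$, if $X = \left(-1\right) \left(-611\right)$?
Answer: $\frac{34219927}{34} \approx 1.0065 \cdot 10^{6}$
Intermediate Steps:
$X = 611$
$- 954 \left(\frac{1}{X + F{\left(1 \right)}} - 1055\right) = - 954 \left(\frac{1}{611 + 1} - 1055\right) = - 954 \left(\frac{1}{612} - 1055\right) = \left(-954\right) \left(- \frac{645659}{612}\right) = \frac{34219927}{34}$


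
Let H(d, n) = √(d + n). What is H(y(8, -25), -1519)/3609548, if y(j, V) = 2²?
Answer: I*√1515/3609548 ≈ 1.0783e-5*I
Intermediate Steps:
y(j, V) = 4
H(y(8, -25), -1519)/3609548 = √(4 - 1519)/3609548 = √(-1515)*(1/3609548) = (I*√1515)*(1/3609548) = I*√1515/3609548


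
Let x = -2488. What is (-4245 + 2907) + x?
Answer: -3826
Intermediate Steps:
(-4245 + 2907) + x = (-4245 + 2907) - 2488 = -1338 - 2488 = -3826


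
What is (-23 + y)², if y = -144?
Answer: 27889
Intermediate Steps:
(-23 + y)² = (-23 - 144)² = (-167)² = 27889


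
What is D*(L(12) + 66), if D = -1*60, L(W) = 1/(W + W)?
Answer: -7925/2 ≈ -3962.5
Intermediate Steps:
L(W) = 1/(2*W)
D = -60
D*(L(12) + 66) = -60*((½)/12 + 66) = -60*((½)*(1/12) + 66) = -60*(1/24 + 66) = -60*1585/24 = -7925/2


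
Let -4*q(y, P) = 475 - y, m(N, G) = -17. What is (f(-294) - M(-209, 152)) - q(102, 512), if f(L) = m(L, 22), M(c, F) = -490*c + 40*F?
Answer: -433655/4 ≈ -1.0841e+5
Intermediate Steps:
q(y, P) = -475/4 + y/4 (q(y, P) = -(475 - y)/4 = -475/4 + y/4)
f(L) = -17
(f(-294) - M(-209, 152)) - q(102, 512) = (-17 - (-490*(-209) + 40*152)) - (-475/4 + (¼)*102) = (-17 - (102410 + 6080)) - (-475/4 + 51/2) = (-17 - 1*108490) - 1*(-373/4) = (-17 - 108490) + 373/4 = -108507 + 373/4 = -433655/4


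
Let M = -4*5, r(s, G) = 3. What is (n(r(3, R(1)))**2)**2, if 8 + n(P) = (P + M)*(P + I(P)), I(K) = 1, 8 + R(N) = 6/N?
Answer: 33362176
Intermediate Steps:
R(N) = -8 + 6/N
M = -20
n(P) = -8 + (1 + P)*(-20 + P) (n(P) = -8 + (P - 20)*(P + 1) = -8 + (-20 + P)*(1 + P) = -8 + (1 + P)*(-20 + P))
(n(r(3, R(1)))**2)**2 = ((-28 + 3**2 - 19*3)**2)**2 = ((-28 + 9 - 57)**2)**2 = ((-76)**2)**2 = 5776**2 = 33362176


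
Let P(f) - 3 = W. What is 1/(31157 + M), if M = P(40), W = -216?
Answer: 1/30944 ≈ 3.2316e-5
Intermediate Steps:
P(f) = -213 (P(f) = 3 - 216 = -213)
M = -213
1/(31157 + M) = 1/(31157 - 213) = 1/30944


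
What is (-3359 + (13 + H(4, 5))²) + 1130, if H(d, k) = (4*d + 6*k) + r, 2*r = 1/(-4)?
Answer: 79185/64 ≈ 1237.3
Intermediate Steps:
r = -⅛ (r = (½)/(-4) = (½)*(-¼) = -⅛ ≈ -0.12500)
H(d, k) = -⅛ + 4*d + 6*k (H(d, k) = (4*d + 6*k) - ⅛ = -⅛ + 4*d + 6*k)
(-3359 + (13 + H(4, 5))²) + 1130 = (-3359 + (13 + (-⅛ + 4*4 + 6*5))²) + 1130 = (-3359 + (13 + (-⅛ + 16 + 30))²) + 1130 = (-3359 + (13 + 367/8)²) + 1130 = (-3359 + (471/8)²) + 1130 = (-3359 + 221841/64) + 1130 = 6865/64 + 1130 = 79185/64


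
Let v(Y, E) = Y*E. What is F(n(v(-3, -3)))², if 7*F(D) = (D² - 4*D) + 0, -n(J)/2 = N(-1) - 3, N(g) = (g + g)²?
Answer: 144/49 ≈ 2.9388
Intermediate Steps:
v(Y, E) = E*Y
N(g) = 4*g² (N(g) = (2*g)² = 4*g²)
n(J) = -2 (n(J) = -2*(4*(-1)² - 3) = -2*(4*1 - 3) = -2*(4 - 3) = -2*1 = -2)
F(D) = -4*D/7 + D²/7 (F(D) = ((D² - 4*D) + 0)/7 = (D² - 4*D)/7 = -4*D/7 + D²/7)
F(n(v(-3, -3)))² = ((⅐)*(-2)*(-4 - 2))² = ((⅐)*(-2)*(-6))² = (12/7)² = 144/49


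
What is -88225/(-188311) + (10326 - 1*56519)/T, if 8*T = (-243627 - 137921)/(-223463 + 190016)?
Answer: -581879079120487/17962421357 ≈ -32394.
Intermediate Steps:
T = 95387/66894 (T = ((-243627 - 137921)/(-223463 + 190016))/8 = (-381548/(-33447))/8 = (-381548*(-1/33447))/8 = (1/8)*(381548/33447) = 95387/66894 ≈ 1.4259)
-88225/(-188311) + (10326 - 1*56519)/T = -88225/(-188311) + (10326 - 1*56519)/(95387/66894) = -88225*(-1/188311) + (10326 - 56519)*(66894/95387) = 88225/188311 - 46193*66894/95387 = 88225/188311 - 3090034542/95387 = -581879079120487/17962421357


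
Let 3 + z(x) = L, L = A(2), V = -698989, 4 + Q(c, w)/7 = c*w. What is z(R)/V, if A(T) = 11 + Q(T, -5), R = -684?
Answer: 90/698989 ≈ 0.00012876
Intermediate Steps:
Q(c, w) = -28 + 7*c*w (Q(c, w) = -28 + 7*(c*w) = -28 + 7*c*w)
A(T) = -17 - 35*T (A(T) = 11 + (-28 + 7*T*(-5)) = 11 + (-28 - 35*T) = -17 - 35*T)
L = -87 (L = -17 - 35*2 = -17 - 70 = -87)
z(x) = -90 (z(x) = -3 - 87 = -90)
z(R)/V = -90/(-698989) = -90*(-1/698989) = 90/698989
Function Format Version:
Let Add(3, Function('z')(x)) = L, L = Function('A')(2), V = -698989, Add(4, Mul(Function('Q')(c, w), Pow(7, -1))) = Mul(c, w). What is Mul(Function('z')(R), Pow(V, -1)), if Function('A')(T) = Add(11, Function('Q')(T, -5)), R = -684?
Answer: Rational(90, 698989) ≈ 0.00012876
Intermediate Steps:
Function('Q')(c, w) = Add(-28, Mul(7, c, w)) (Function('Q')(c, w) = Add(-28, Mul(7, Mul(c, w))) = Add(-28, Mul(7, c, w)))
Function('A')(T) = Add(-17, Mul(-35, T)) (Function('A')(T) = Add(11, Add(-28, Mul(7, T, -5))) = Add(11, Add(-28, Mul(-35, T))) = Add(-17, Mul(-35, T)))
L = -87 (L = Add(-17, Mul(-35, 2)) = Add(-17, -70) = -87)
Function('z')(x) = -90 (Function('z')(x) = Add(-3, -87) = -90)
Mul(Function('z')(R), Pow(V, -1)) = Mul(-90, Pow(-698989, -1)) = Mul(-90, Rational(-1, 698989)) = Rational(90, 698989)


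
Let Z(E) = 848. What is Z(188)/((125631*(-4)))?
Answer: -212/125631 ≈ -0.0016875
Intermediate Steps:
Z(188)/((125631*(-4))) = 848/((125631*(-4))) = 848/(-502524) = 848*(-1/502524) = -212/125631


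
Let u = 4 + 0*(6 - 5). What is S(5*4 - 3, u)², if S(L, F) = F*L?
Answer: 4624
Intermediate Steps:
u = 4 (u = 4 + 0*1 = 4 + 0 = 4)
S(5*4 - 3, u)² = (4*(5*4 - 3))² = (4*(20 - 3))² = (4*17)² = 68² = 4624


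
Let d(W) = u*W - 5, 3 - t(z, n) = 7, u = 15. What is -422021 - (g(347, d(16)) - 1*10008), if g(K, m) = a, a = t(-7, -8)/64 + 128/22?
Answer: -72515301/176 ≈ -4.1202e+5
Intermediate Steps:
t(z, n) = -4 (t(z, n) = 3 - 1*7 = 3 - 7 = -4)
a = 1013/176 (a = -4/64 + 128/22 = -4*1/64 + 128*(1/22) = -1/16 + 64/11 = 1013/176 ≈ 5.7557)
d(W) = -5 + 15*W (d(W) = 15*W - 5 = -5 + 15*W)
g(K, m) = 1013/176
-422021 - (g(347, d(16)) - 1*10008) = -422021 - (1013/176 - 1*10008) = -422021 - (1013/176 - 10008) = -422021 - 1*(-1760395/176) = -422021 + 1760395/176 = -72515301/176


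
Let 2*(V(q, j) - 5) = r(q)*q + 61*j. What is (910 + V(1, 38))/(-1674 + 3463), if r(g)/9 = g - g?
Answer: 2074/1789 ≈ 1.1593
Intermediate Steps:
r(g) = 0 (r(g) = 9*(g - g) = 9*0 = 0)
V(q, j) = 5 + 61*j/2 (V(q, j) = 5 + (0*q + 61*j)/2 = 5 + (0 + 61*j)/2 = 5 + (61*j)/2 = 5 + 61*j/2)
(910 + V(1, 38))/(-1674 + 3463) = (910 + (5 + (61/2)*38))/(-1674 + 3463) = (910 + (5 + 1159))/1789 = (910 + 1164)*(1/1789) = 2074*(1/1789) = 2074/1789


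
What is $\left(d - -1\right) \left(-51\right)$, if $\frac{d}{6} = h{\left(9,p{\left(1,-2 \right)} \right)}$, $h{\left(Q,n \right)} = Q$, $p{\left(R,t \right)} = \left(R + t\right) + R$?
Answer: $-2805$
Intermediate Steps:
$p{\left(R,t \right)} = t + 2 R$
$d = 54$ ($d = 6 \cdot 9 = 54$)
$\left(d - -1\right) \left(-51\right) = \left(54 - -1\right) \left(-51\right) = \left(54 + \left(6 - 5\right)\right) \left(-51\right) = \left(54 + 1\right) \left(-51\right) = 55 \left(-51\right) = -2805$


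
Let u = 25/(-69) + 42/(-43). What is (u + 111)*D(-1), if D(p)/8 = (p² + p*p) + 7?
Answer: 7808736/989 ≈ 7895.6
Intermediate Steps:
D(p) = 56 + 16*p² (D(p) = 8*((p² + p*p) + 7) = 8*((p² + p²) + 7) = 8*(2*p² + 7) = 8*(7 + 2*p²) = 56 + 16*p²)
u = -3973/2967 (u = 25*(-1/69) + 42*(-1/43) = -25/69 - 42/43 = -3973/2967 ≈ -1.3391)
(u + 111)*D(-1) = (-3973/2967 + 111)*(56 + 16*(-1)²) = 325364*(56 + 16*1)/2967 = 325364*(56 + 16)/2967 = (325364/2967)*72 = 7808736/989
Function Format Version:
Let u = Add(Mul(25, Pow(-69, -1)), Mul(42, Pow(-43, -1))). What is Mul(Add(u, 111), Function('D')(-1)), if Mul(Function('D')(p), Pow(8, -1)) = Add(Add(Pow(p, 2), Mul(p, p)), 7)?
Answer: Rational(7808736, 989) ≈ 7895.6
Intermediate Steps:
Function('D')(p) = Add(56, Mul(16, Pow(p, 2))) (Function('D')(p) = Mul(8, Add(Add(Pow(p, 2), Mul(p, p)), 7)) = Mul(8, Add(Add(Pow(p, 2), Pow(p, 2)), 7)) = Mul(8, Add(Mul(2, Pow(p, 2)), 7)) = Mul(8, Add(7, Mul(2, Pow(p, 2)))) = Add(56, Mul(16, Pow(p, 2))))
u = Rational(-3973, 2967) (u = Add(Mul(25, Rational(-1, 69)), Mul(42, Rational(-1, 43))) = Add(Rational(-25, 69), Rational(-42, 43)) = Rational(-3973, 2967) ≈ -1.3391)
Mul(Add(u, 111), Function('D')(-1)) = Mul(Add(Rational(-3973, 2967), 111), Add(56, Mul(16, Pow(-1, 2)))) = Mul(Rational(325364, 2967), Add(56, Mul(16, 1))) = Mul(Rational(325364, 2967), Add(56, 16)) = Mul(Rational(325364, 2967), 72) = Rational(7808736, 989)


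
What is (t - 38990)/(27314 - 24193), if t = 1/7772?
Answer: -303030279/24256412 ≈ -12.493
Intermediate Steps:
t = 1/7772 ≈ 0.00012867
(t - 38990)/(27314 - 24193) = (1/7772 - 38990)/(27314 - 24193) = -303030279/7772/3121 = -303030279/7772*1/3121 = -303030279/24256412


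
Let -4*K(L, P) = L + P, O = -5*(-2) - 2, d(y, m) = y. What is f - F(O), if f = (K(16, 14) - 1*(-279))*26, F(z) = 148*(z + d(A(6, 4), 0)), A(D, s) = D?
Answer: 4987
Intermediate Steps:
O = 8 (O = 10 - 2 = 8)
F(z) = 888 + 148*z (F(z) = 148*(z + 6) = 148*(6 + z) = 888 + 148*z)
K(L, P) = -L/4 - P/4 (K(L, P) = -(L + P)/4 = -L/4 - P/4)
f = 7059 (f = ((-¼*16 - ¼*14) - 1*(-279))*26 = ((-4 - 7/2) + 279)*26 = (-15/2 + 279)*26 = (543/2)*26 = 7059)
f - F(O) = 7059 - (888 + 148*8) = 7059 - (888 + 1184) = 7059 - 1*2072 = 7059 - 2072 = 4987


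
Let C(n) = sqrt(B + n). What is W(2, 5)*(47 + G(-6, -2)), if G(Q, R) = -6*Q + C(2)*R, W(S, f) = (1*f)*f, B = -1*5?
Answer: 2075 - 50*I*sqrt(3) ≈ 2075.0 - 86.603*I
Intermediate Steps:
B = -5
C(n) = sqrt(-5 + n)
W(S, f) = f**2 (W(S, f) = f*f = f**2)
G(Q, R) = -6*Q + I*R*sqrt(3) (G(Q, R) = -6*Q + sqrt(-5 + 2)*R = -6*Q + sqrt(-3)*R = -6*Q + (I*sqrt(3))*R = -6*Q + I*R*sqrt(3))
W(2, 5)*(47 + G(-6, -2)) = 5**2*(47 + (-6*(-6) + I*(-2)*sqrt(3))) = 25*(47 + (36 - 2*I*sqrt(3))) = 25*(83 - 2*I*sqrt(3)) = 2075 - 50*I*sqrt(3)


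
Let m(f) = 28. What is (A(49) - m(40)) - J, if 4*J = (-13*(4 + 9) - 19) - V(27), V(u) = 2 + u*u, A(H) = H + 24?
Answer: 1099/4 ≈ 274.75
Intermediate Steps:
A(H) = 24 + H
V(u) = 2 + u²
J = -919/4 (J = ((-13*(4 + 9) - 19) - (2 + 27²))/4 = ((-13*13 - 19) - (2 + 729))/4 = ((-169 - 19) - 1*731)/4 = (-188 - 731)/4 = (¼)*(-919) = -919/4 ≈ -229.75)
(A(49) - m(40)) - J = ((24 + 49) - 1*28) - 1*(-919/4) = (73 - 28) + 919/4 = 45 + 919/4 = 1099/4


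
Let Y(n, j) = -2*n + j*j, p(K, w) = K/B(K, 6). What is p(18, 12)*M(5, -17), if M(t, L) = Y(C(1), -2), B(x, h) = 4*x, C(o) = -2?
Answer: 2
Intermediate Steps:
p(K, w) = 1/4 (p(K, w) = K/((4*K)) = K*(1/(4*K)) = 1/4)
Y(n, j) = j**2 - 2*n (Y(n, j) = -2*n + j**2 = j**2 - 2*n)
M(t, L) = 8 (M(t, L) = (-2)**2 - 2*(-2) = 4 + 4 = 8)
p(18, 12)*M(5, -17) = (1/4)*8 = 2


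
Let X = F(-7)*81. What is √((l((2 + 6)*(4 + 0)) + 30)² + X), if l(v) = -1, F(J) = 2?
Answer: √1003 ≈ 31.670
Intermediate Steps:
X = 162 (X = 2*81 = 162)
√((l((2 + 6)*(4 + 0)) + 30)² + X) = √((-1 + 30)² + 162) = √(29² + 162) = √(841 + 162) = √1003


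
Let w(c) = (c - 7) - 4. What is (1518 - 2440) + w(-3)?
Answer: -936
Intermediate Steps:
w(c) = -11 + c (w(c) = (-7 + c) - 4 = -11 + c)
(1518 - 2440) + w(-3) = (1518 - 2440) + (-11 - 3) = -922 - 14 = -936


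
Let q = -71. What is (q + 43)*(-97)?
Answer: 2716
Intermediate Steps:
(q + 43)*(-97) = (-71 + 43)*(-97) = -28*(-97) = 2716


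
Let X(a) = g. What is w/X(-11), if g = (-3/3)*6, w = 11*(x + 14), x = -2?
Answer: -22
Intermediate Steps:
w = 132 (w = 11*(-2 + 14) = 11*12 = 132)
g = -6 (g = ((⅓)*(-3))*6 = -1*6 = -6)
X(a) = -6
w/X(-11) = 132/(-6) = 132*(-⅙) = -22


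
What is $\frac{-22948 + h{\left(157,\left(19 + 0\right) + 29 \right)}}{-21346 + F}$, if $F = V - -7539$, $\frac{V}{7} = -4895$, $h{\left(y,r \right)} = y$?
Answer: $\frac{7597}{16024} \approx 0.4741$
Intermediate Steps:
$V = -34265$ ($V = 7 \left(-4895\right) = -34265$)
$F = -26726$ ($F = -34265 - -7539 = -34265 + 7539 = -26726$)
$\frac{-22948 + h{\left(157,\left(19 + 0\right) + 29 \right)}}{-21346 + F} = \frac{-22948 + 157}{-21346 - 26726} = - \frac{22791}{-48072} = \left(-22791\right) \left(- \frac{1}{48072}\right) = \frac{7597}{16024}$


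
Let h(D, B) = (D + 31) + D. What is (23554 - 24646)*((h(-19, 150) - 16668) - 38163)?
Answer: 59883096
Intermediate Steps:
h(D, B) = 31 + 2*D (h(D, B) = (31 + D) + D = 31 + 2*D)
(23554 - 24646)*((h(-19, 150) - 16668) - 38163) = (23554 - 24646)*(((31 + 2*(-19)) - 16668) - 38163) = -1092*(((31 - 38) - 16668) - 38163) = -1092*((-7 - 16668) - 38163) = -1092*(-16675 - 38163) = -1092*(-54838) = 59883096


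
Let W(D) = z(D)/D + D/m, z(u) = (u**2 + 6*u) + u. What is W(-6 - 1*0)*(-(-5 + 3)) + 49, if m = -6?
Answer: 53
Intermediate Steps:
z(u) = u**2 + 7*u
W(D) = 7 + 5*D/6 (W(D) = (D*(7 + D))/D + D/(-6) = (7 + D) + D*(-1/6) = (7 + D) - D/6 = 7 + 5*D/6)
W(-6 - 1*0)*(-(-5 + 3)) + 49 = (7 + 5*(-6 - 1*0)/6)*(-(-5 + 3)) + 49 = (7 + 5*(-6 + 0)/6)*(-1*(-2)) + 49 = (7 + (5/6)*(-6))*2 + 49 = (7 - 5)*2 + 49 = 2*2 + 49 = 4 + 49 = 53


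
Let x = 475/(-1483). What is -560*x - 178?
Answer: 2026/1483 ≈ 1.3661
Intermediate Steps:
x = -475/1483 (x = 475*(-1/1483) = -475/1483 ≈ -0.32030)
-560*x - 178 = -560*(-475/1483) - 178 = 266000/1483 - 178 = 2026/1483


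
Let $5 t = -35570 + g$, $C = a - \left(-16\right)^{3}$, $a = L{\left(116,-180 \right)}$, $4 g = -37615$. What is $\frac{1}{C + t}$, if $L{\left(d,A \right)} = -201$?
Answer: $- \frac{4}{20399} \approx -0.00019609$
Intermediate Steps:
$g = - \frac{37615}{4}$ ($g = \frac{1}{4} \left(-37615\right) = - \frac{37615}{4} \approx -9403.8$)
$a = -201$
$C = 3895$ ($C = -201 - \left(-16\right)^{3} = -201 - -4096 = -201 + 4096 = 3895$)
$t = - \frac{35979}{4}$ ($t = \frac{-35570 - \frac{37615}{4}}{5} = \frac{1}{5} \left(- \frac{179895}{4}\right) = - \frac{35979}{4} \approx -8994.8$)
$\frac{1}{C + t} = \frac{1}{3895 - \frac{35979}{4}} = \frac{1}{- \frac{20399}{4}} = - \frac{4}{20399}$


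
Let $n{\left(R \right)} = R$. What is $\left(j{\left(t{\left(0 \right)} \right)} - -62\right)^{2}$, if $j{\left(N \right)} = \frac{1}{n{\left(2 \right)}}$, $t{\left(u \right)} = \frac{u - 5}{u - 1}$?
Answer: $\frac{15625}{4} \approx 3906.3$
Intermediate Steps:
$t{\left(u \right)} = \frac{-5 + u}{-1 + u}$
$j{\left(N \right)} = \frac{1}{2}$
$\left(j{\left(t{\left(0 \right)} \right)} - -62\right)^{2} = \left(\frac{1}{2} - -62\right)^{2} = \left(\frac{1}{2} + \left(-15 + 77\right)\right)^{2} = \left(\frac{1}{2} + 62\right)^{2} = \left(\frac{125}{2}\right)^{2} = \frac{15625}{4}$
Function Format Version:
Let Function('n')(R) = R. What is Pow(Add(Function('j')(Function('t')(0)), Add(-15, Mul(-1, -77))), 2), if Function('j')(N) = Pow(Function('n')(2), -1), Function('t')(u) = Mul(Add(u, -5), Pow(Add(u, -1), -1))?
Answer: Rational(15625, 4) ≈ 3906.3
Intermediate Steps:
Function('t')(u) = Mul(Pow(Add(-1, u), -1), Add(-5, u)) (Function('t')(u) = Mul(Add(-5, u), Pow(Add(-1, u), -1)) = Mul(Pow(Add(-1, u), -1), Add(-5, u)))
Function('j')(N) = Rational(1, 2) (Function('j')(N) = Pow(2, -1) = Rational(1, 2))
Pow(Add(Function('j')(Function('t')(0)), Add(-15, Mul(-1, -77))), 2) = Pow(Add(Rational(1, 2), Add(-15, Mul(-1, -77))), 2) = Pow(Add(Rational(1, 2), Add(-15, 77)), 2) = Pow(Add(Rational(1, 2), 62), 2) = Pow(Rational(125, 2), 2) = Rational(15625, 4)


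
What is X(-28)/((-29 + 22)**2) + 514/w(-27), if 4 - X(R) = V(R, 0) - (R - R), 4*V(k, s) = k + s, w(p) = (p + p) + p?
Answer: -24295/3969 ≈ -6.1212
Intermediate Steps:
w(p) = 3*p (w(p) = 2*p + p = 3*p)
V(k, s) = k/4 + s/4 (V(k, s) = (k + s)/4 = k/4 + s/4)
X(R) = 4 - R/4 (X(R) = 4 - ((R/4 + (1/4)*0) - (R - R)) = 4 - ((R/4 + 0) - 1*0) = 4 - (R/4 + 0) = 4 - R/4)
X(-28)/((-29 + 22)**2) + 514/w(-27) = (4 - 1/4*(-28))/((-29 + 22)**2) + 514/((3*(-27))) = (4 + 7)/((-7)**2) + 514/(-81) = 11/49 + 514*(-1/81) = 11*(1/49) - 514/81 = 11/49 - 514/81 = -24295/3969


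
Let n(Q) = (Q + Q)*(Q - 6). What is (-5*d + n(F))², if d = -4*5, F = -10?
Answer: 176400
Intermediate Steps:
n(Q) = 2*Q*(-6 + Q) (n(Q) = (2*Q)*(-6 + Q) = 2*Q*(-6 + Q))
d = -20
(-5*d + n(F))² = (-5*(-20) + 2*(-10)*(-6 - 10))² = (100 + 2*(-10)*(-16))² = (100 + 320)² = 420² = 176400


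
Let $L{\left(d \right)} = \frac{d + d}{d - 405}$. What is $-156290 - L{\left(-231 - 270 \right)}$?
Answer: $- \frac{23599957}{151} \approx -1.5629 \cdot 10^{5}$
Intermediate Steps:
$L{\left(d \right)} = \frac{2 d}{-405 + d}$
$-156290 - L{\left(-231 - 270 \right)} = -156290 - \frac{2 \left(-231 - 270\right)}{-405 - 501} = -156290 - 2 \left(-501\right) \frac{1}{-405 - 501} = -156290 - 2 \left(-501\right) \frac{1}{-906} = -156290 - 2 \left(-501\right) \left(- \frac{1}{906}\right) = -156290 - \frac{167}{151} = - \frac{23599957}{151}$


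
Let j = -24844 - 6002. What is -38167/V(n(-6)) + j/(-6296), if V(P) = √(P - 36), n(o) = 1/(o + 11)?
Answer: 15423/3148 + 38167*I*√895/179 ≈ 4.8993 + 6378.9*I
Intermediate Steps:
n(o) = 1/(11 + o)
V(P) = √(-36 + P)
j = -30846
-38167/V(n(-6)) + j/(-6296) = -38167/√(-36 + 1/(11 - 6)) - 30846/(-6296) = -38167/√(-36 + 1/5) - 30846*(-1/6296) = -38167/√(-36 + ⅕) + 15423/3148 = -38167*(-I*√895/179) + 15423/3148 = -(-38167)*I*√895/179 + 15423/3148 = 38167*I*√895/179 + 15423/3148 = 15423/3148 + 38167*I*√895/179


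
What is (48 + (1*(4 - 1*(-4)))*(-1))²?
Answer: 1600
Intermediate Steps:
(48 + (1*(4 - 1*(-4)))*(-1))² = (48 + (1*(4 + 4))*(-1))² = (48 + (1*8)*(-1))² = (48 + 8*(-1))² = (48 - 8)² = 40² = 1600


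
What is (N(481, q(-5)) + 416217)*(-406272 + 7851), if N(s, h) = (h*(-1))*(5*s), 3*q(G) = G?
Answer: -167426597532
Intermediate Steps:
q(G) = G/3
N(s, h) = -5*h*s (N(s, h) = (-h)*(5*s) = -5*h*s)
(N(481, q(-5)) + 416217)*(-406272 + 7851) = (-5*(⅓)*(-5)*481 + 416217)*(-406272 + 7851) = (-5*(-5/3)*481 + 416217)*(-398421) = (12025/3 + 416217)*(-398421) = (1260676/3)*(-398421) = -167426597532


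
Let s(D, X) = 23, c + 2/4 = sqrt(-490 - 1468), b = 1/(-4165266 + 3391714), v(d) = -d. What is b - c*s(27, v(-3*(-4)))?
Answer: 8895847/773552 - 23*I*sqrt(1958) ≈ 11.5 - 1017.7*I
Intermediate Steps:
b = -1/773552 (b = 1/(-773552) = -1/773552 ≈ -1.2927e-6)
c = -1/2 + I*sqrt(1958) (c = -1/2 + sqrt(-490 - 1468) = -1/2 + sqrt(-1958) = -1/2 + I*sqrt(1958) ≈ -0.5 + 44.249*I)
b - c*s(27, v(-3*(-4))) = -1/773552 - (-1/2 + I*sqrt(1958))*23 = -1/773552 - (-23/2 + 23*I*sqrt(1958)) = -1/773552 + (23/2 - 23*I*sqrt(1958)) = 8895847/773552 - 23*I*sqrt(1958)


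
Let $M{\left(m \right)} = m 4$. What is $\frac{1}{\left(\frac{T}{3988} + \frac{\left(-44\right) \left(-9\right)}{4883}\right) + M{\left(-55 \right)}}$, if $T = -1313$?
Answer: $- \frac{19473404}{4288981011} \approx -0.0045403$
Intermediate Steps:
$M{\left(m \right)} = 4 m$
$\frac{1}{\left(\frac{T}{3988} + \frac{\left(-44\right) \left(-9\right)}{4883}\right) + M{\left(-55 \right)}} = \frac{1}{\left(- \frac{1313}{3988} + \frac{\left(-44\right) \left(-9\right)}{4883}\right) + 4 \left(-55\right)} = \frac{1}{\left(\left(-1313\right) \frac{1}{3988} + 396 \cdot \frac{1}{4883}\right) - 220} = \frac{1}{\left(- \frac{1313}{3988} + \frac{396}{4883}\right) - 220} = \frac{1}{- \frac{4832131}{19473404} - 220} = \frac{1}{- \frac{4288981011}{19473404}} = - \frac{19473404}{4288981011}$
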